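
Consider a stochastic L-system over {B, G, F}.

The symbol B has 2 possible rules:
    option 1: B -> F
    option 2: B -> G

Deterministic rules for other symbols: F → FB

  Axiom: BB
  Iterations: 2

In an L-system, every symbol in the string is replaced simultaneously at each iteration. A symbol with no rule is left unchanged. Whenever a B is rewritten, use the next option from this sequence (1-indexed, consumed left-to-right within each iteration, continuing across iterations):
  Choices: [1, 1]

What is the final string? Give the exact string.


Step 0: BB
Step 1: FF  (used choices [1, 1])
Step 2: FBFB  (used choices [])

Answer: FBFB


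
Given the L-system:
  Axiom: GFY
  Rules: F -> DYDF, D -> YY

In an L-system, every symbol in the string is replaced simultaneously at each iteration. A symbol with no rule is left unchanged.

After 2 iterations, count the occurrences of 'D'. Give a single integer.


Step 0: GFY  (0 'D')
Step 1: GDYDFY  (2 'D')
Step 2: GYYYYYDYDFY  (2 'D')

Answer: 2


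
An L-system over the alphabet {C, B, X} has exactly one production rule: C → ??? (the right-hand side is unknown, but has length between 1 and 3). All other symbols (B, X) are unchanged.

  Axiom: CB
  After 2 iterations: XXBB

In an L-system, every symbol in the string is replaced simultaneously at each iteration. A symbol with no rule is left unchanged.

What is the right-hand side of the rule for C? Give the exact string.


Trying C → XXB:
  Step 0: CB
  Step 1: XXBB
  Step 2: XXBB
Matches the given result.

Answer: XXB


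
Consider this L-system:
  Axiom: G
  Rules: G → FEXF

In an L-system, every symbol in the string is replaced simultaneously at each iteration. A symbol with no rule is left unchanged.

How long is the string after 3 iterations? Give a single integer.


Answer: 4

Derivation:
Step 0: length = 1
Step 1: length = 4
Step 2: length = 4
Step 3: length = 4


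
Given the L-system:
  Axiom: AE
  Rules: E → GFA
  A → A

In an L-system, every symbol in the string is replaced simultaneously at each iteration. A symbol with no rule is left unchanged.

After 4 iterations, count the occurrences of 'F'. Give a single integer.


Step 0: AE  (0 'F')
Step 1: AGFA  (1 'F')
Step 2: AGFA  (1 'F')
Step 3: AGFA  (1 'F')
Step 4: AGFA  (1 'F')

Answer: 1


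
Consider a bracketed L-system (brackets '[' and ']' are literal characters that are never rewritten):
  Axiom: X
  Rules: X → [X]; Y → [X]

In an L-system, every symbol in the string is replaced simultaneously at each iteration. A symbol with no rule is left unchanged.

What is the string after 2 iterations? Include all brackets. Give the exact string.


Answer: [[X]]

Derivation:
Step 0: X
Step 1: [X]
Step 2: [[X]]


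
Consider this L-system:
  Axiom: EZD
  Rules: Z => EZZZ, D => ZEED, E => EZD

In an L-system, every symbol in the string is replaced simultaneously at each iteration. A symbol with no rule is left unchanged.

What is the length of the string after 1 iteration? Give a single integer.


Answer: 11

Derivation:
Step 0: length = 3
Step 1: length = 11


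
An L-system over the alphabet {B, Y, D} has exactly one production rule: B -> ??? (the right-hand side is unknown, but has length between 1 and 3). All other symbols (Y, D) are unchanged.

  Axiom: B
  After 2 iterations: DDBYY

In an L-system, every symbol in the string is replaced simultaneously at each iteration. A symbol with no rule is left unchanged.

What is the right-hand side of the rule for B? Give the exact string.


Trying B -> DBY:
  Step 0: B
  Step 1: DBY
  Step 2: DDBYY
Matches the given result.

Answer: DBY


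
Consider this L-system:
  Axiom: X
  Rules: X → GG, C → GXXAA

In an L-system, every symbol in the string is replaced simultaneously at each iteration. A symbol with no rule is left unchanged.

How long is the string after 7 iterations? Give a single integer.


Step 0: length = 1
Step 1: length = 2
Step 2: length = 2
Step 3: length = 2
Step 4: length = 2
Step 5: length = 2
Step 6: length = 2
Step 7: length = 2

Answer: 2


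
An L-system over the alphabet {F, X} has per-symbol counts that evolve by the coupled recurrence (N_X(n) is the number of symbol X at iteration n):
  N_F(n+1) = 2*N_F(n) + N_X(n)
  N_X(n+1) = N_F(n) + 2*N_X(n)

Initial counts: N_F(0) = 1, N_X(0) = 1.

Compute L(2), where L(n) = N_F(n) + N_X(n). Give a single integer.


Step 0: N_F=1, N_X=1, L=2
Step 1: N_F=3, N_X=3, L=6
Step 2: N_F=9, N_X=9, L=18

Answer: 18


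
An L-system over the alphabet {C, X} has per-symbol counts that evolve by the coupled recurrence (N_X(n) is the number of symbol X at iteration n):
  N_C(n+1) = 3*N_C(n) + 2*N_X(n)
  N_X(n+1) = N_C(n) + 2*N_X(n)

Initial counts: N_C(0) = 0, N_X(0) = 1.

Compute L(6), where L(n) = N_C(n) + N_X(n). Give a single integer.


Step 0: N_C=0, N_X=1, L=1
Step 1: N_C=2, N_X=2, L=4
Step 2: N_C=10, N_X=6, L=16
Step 3: N_C=42, N_X=22, L=64
Step 4: N_C=170, N_X=86, L=256
Step 5: N_C=682, N_X=342, L=1024
Step 6: N_C=2730, N_X=1366, L=4096

Answer: 4096


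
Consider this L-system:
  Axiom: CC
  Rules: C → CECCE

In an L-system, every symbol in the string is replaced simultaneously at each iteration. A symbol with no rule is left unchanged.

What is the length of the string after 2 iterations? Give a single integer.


Answer: 34

Derivation:
Step 0: length = 2
Step 1: length = 10
Step 2: length = 34


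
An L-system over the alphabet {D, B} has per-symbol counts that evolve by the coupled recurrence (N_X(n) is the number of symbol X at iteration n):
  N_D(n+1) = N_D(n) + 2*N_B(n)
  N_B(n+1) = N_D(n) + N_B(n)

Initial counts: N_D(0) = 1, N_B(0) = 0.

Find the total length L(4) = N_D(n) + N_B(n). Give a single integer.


Step 0: N_D=1, N_B=0, L=1
Step 1: N_D=1, N_B=1, L=2
Step 2: N_D=3, N_B=2, L=5
Step 3: N_D=7, N_B=5, L=12
Step 4: N_D=17, N_B=12, L=29

Answer: 29


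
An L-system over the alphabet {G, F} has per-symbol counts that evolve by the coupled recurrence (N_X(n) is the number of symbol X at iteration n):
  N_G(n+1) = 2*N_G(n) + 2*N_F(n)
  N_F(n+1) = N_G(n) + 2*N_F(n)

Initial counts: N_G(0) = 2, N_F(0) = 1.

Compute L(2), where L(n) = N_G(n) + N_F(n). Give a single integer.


Answer: 34

Derivation:
Step 0: N_G=2, N_F=1, L=3
Step 1: N_G=6, N_F=4, L=10
Step 2: N_G=20, N_F=14, L=34


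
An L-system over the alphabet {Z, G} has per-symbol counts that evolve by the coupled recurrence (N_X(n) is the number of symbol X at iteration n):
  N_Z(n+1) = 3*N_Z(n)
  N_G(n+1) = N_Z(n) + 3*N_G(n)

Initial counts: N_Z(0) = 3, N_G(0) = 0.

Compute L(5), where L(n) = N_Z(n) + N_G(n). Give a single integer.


Answer: 1944

Derivation:
Step 0: N_Z=3, N_G=0, L=3
Step 1: N_Z=9, N_G=3, L=12
Step 2: N_Z=27, N_G=18, L=45
Step 3: N_Z=81, N_G=81, L=162
Step 4: N_Z=243, N_G=324, L=567
Step 5: N_Z=729, N_G=1215, L=1944


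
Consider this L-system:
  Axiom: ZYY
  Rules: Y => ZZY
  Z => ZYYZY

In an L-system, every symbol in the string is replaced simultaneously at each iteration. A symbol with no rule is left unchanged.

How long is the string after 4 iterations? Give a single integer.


Answer: 717

Derivation:
Step 0: length = 3
Step 1: length = 11
Step 2: length = 45
Step 3: length = 179
Step 4: length = 717


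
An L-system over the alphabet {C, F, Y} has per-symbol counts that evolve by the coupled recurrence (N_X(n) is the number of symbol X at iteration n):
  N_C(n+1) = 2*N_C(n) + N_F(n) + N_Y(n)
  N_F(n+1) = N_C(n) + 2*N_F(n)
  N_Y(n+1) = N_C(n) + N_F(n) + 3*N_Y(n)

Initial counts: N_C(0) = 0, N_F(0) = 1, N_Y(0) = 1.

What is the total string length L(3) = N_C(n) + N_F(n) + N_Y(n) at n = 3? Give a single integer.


Step 0: N_C=0, N_F=1, N_Y=1, L=2
Step 1: N_C=2, N_F=2, N_Y=4, L=8
Step 2: N_C=10, N_F=6, N_Y=16, L=32
Step 3: N_C=42, N_F=22, N_Y=64, L=128

Answer: 128


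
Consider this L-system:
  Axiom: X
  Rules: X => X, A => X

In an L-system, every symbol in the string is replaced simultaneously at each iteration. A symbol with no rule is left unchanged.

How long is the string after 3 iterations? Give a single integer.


Step 0: length = 1
Step 1: length = 1
Step 2: length = 1
Step 3: length = 1

Answer: 1


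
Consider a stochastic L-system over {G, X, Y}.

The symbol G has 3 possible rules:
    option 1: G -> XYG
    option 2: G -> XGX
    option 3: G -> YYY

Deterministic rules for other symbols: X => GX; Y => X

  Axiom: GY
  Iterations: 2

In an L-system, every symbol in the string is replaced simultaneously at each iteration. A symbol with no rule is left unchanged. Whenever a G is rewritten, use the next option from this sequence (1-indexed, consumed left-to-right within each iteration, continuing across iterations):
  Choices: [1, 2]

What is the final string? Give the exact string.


Answer: GXXXGXGX

Derivation:
Step 0: GY
Step 1: XYGX  (used choices [1])
Step 2: GXXXGXGX  (used choices [2])


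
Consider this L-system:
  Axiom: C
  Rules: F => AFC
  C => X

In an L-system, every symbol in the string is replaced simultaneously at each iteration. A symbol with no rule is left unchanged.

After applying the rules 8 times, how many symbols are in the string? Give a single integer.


Step 0: length = 1
Step 1: length = 1
Step 2: length = 1
Step 3: length = 1
Step 4: length = 1
Step 5: length = 1
Step 6: length = 1
Step 7: length = 1
Step 8: length = 1

Answer: 1


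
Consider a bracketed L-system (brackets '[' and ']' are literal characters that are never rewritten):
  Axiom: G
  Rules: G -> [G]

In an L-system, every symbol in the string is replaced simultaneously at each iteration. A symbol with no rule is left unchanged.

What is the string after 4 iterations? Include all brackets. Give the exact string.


Answer: [[[[G]]]]

Derivation:
Step 0: G
Step 1: [G]
Step 2: [[G]]
Step 3: [[[G]]]
Step 4: [[[[G]]]]


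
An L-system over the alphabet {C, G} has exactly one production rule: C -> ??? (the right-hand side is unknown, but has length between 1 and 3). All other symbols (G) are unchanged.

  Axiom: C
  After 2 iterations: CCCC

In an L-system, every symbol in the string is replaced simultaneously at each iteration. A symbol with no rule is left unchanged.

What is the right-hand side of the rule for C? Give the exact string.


Trying C -> CC:
  Step 0: C
  Step 1: CC
  Step 2: CCCC
Matches the given result.

Answer: CC


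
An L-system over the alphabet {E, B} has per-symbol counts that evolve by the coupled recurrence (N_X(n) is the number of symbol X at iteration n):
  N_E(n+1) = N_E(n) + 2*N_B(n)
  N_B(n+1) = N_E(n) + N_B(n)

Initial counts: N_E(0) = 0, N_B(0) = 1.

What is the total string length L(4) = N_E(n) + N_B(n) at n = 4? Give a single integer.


Answer: 41

Derivation:
Step 0: N_E=0, N_B=1, L=1
Step 1: N_E=2, N_B=1, L=3
Step 2: N_E=4, N_B=3, L=7
Step 3: N_E=10, N_B=7, L=17
Step 4: N_E=24, N_B=17, L=41


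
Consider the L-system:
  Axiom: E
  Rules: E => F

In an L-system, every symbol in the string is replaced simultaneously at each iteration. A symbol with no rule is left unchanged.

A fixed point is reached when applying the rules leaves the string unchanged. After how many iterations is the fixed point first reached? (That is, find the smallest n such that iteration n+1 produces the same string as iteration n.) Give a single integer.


Step 0: E
Step 1: F
Step 2: F  (unchanged — fixed point at step 1)

Answer: 1


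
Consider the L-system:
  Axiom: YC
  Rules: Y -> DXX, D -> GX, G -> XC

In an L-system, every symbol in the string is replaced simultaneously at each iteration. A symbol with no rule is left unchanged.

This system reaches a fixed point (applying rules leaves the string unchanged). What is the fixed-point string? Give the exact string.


Answer: XCXXXC

Derivation:
Step 0: YC
Step 1: DXXC
Step 2: GXXXC
Step 3: XCXXXC
Step 4: XCXXXC  (unchanged — fixed point at step 3)


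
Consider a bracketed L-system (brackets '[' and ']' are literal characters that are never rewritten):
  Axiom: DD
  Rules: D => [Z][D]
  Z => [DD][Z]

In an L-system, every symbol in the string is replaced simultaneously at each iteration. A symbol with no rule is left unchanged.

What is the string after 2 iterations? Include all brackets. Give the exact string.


Step 0: DD
Step 1: [Z][D][Z][D]
Step 2: [[DD][Z]][[Z][D]][[DD][Z]][[Z][D]]

Answer: [[DD][Z]][[Z][D]][[DD][Z]][[Z][D]]


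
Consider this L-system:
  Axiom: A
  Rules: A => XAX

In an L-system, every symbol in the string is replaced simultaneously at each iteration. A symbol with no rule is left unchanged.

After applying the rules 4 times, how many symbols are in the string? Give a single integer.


Answer: 9

Derivation:
Step 0: length = 1
Step 1: length = 3
Step 2: length = 5
Step 3: length = 7
Step 4: length = 9


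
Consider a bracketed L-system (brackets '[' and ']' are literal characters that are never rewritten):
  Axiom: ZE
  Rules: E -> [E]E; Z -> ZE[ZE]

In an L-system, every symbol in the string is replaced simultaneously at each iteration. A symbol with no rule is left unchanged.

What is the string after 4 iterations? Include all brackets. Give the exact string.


Answer: ZE[ZE][E]E[ZE[ZE][E]E][[E]E][E]E[ZE[ZE][E]E[ZE[ZE][E]E][[E]E][E]E][[[E]E][E]E][[E]E][E]E[ZE[ZE][E]E[ZE[ZE][E]E][[E]E][E]E[ZE[ZE][E]E[ZE[ZE][E]E][[E]E][E]E][[[E]E][E]E][[E]E][E]E][[[[E]E][E]E][[E]E][E]E][[[E]E][E]E][[E]E][E]E

Derivation:
Step 0: ZE
Step 1: ZE[ZE][E]E
Step 2: ZE[ZE][E]E[ZE[ZE][E]E][[E]E][E]E
Step 3: ZE[ZE][E]E[ZE[ZE][E]E][[E]E][E]E[ZE[ZE][E]E[ZE[ZE][E]E][[E]E][E]E][[[E]E][E]E][[E]E][E]E
Step 4: ZE[ZE][E]E[ZE[ZE][E]E][[E]E][E]E[ZE[ZE][E]E[ZE[ZE][E]E][[E]E][E]E][[[E]E][E]E][[E]E][E]E[ZE[ZE][E]E[ZE[ZE][E]E][[E]E][E]E[ZE[ZE][E]E[ZE[ZE][E]E][[E]E][E]E][[[E]E][E]E][[E]E][E]E][[[[E]E][E]E][[E]E][E]E][[[E]E][E]E][[E]E][E]E


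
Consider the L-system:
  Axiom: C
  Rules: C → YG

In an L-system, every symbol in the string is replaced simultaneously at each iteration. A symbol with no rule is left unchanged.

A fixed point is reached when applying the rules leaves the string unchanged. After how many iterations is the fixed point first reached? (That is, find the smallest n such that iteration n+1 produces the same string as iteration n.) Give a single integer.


Answer: 1

Derivation:
Step 0: C
Step 1: YG
Step 2: YG  (unchanged — fixed point at step 1)


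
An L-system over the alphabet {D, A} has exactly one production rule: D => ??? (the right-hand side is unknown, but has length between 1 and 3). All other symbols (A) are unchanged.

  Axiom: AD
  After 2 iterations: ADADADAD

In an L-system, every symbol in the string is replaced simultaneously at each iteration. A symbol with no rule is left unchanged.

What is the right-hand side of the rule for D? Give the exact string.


Trying D => DAD:
  Step 0: AD
  Step 1: ADAD
  Step 2: ADADADAD
Matches the given result.

Answer: DAD


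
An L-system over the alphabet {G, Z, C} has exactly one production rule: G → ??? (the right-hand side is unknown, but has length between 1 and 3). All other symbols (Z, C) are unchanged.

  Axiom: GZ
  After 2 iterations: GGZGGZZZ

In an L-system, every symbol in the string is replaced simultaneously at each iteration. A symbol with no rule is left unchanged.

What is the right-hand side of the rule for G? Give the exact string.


Trying G → GGZ:
  Step 0: GZ
  Step 1: GGZZ
  Step 2: GGZGGZZZ
Matches the given result.

Answer: GGZ


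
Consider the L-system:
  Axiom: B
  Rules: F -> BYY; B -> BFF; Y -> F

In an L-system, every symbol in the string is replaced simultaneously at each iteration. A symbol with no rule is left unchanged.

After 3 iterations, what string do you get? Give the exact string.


Step 0: B
Step 1: BFF
Step 2: BFFBYYBYY
Step 3: BFFBYYBYYBFFFFBFFFF

Answer: BFFBYYBYYBFFFFBFFFF


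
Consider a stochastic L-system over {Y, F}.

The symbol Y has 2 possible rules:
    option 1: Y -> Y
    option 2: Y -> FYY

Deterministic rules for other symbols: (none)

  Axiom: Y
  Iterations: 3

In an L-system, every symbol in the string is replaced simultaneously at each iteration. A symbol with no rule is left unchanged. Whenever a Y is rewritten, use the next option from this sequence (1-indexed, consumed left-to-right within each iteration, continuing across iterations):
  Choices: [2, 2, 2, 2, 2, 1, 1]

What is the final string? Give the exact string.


Step 0: Y
Step 1: FYY  (used choices [2])
Step 2: FFYYFYY  (used choices [2, 2])
Step 3: FFFYYFYYFYY  (used choices [2, 2, 1, 1])

Answer: FFFYYFYYFYY


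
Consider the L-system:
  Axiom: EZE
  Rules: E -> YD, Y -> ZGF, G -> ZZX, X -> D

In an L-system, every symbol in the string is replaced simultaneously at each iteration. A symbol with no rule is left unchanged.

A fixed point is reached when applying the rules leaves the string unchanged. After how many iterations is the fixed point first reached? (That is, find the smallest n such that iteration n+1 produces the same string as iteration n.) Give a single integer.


Answer: 4

Derivation:
Step 0: EZE
Step 1: YDZYD
Step 2: ZGFDZZGFD
Step 3: ZZZXFDZZZZXFD
Step 4: ZZZDFDZZZZDFD
Step 5: ZZZDFDZZZZDFD  (unchanged — fixed point at step 4)


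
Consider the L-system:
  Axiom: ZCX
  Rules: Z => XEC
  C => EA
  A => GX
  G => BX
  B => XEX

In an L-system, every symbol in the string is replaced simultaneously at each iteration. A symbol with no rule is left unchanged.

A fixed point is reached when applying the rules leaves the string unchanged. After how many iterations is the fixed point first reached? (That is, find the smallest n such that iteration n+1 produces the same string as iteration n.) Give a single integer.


Step 0: ZCX
Step 1: XECEAX
Step 2: XEEAEGXX
Step 3: XEEGXEBXXX
Step 4: XEEBXXEXEXXXX
Step 5: XEEXEXXXEXEXXXX
Step 6: XEEXEXXXEXEXXXX  (unchanged — fixed point at step 5)

Answer: 5


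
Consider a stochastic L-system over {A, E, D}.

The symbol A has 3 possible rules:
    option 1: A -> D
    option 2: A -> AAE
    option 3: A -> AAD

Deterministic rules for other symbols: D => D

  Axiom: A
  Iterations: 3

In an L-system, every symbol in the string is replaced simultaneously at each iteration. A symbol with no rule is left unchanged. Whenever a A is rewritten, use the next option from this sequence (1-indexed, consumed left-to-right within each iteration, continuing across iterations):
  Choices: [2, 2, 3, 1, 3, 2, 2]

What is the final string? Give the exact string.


Answer: DAADEAAEAAEDE

Derivation:
Step 0: A
Step 1: AAE  (used choices [2])
Step 2: AAEAADE  (used choices [2, 3])
Step 3: DAADEAAEAAEDE  (used choices [1, 3, 2, 2])


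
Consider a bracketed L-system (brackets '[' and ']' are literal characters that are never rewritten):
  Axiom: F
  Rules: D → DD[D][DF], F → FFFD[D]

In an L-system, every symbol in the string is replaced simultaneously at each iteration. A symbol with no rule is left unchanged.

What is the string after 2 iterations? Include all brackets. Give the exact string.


Answer: FFFD[D]FFFD[D]FFFD[D]DD[D][DF][DD[D][DF]]

Derivation:
Step 0: F
Step 1: FFFD[D]
Step 2: FFFD[D]FFFD[D]FFFD[D]DD[D][DF][DD[D][DF]]


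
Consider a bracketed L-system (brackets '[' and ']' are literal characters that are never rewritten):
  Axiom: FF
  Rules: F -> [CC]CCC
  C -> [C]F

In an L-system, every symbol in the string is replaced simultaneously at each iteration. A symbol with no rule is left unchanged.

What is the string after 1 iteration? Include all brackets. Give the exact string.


Answer: [CC]CCC[CC]CCC

Derivation:
Step 0: FF
Step 1: [CC]CCC[CC]CCC


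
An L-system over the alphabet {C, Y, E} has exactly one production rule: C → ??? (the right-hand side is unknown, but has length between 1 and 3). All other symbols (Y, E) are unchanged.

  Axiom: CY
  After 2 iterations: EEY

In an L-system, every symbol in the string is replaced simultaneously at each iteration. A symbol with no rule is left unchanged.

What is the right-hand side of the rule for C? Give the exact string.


Trying C → EE:
  Step 0: CY
  Step 1: EEY
  Step 2: EEY
Matches the given result.

Answer: EE


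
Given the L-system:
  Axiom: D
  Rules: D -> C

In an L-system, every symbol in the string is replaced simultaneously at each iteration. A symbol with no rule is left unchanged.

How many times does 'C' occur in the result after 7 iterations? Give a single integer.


Step 0: D  (0 'C')
Step 1: C  (1 'C')
Step 2: C  (1 'C')
Step 3: C  (1 'C')
Step 4: C  (1 'C')
Step 5: C  (1 'C')
Step 6: C  (1 'C')
Step 7: C  (1 'C')

Answer: 1


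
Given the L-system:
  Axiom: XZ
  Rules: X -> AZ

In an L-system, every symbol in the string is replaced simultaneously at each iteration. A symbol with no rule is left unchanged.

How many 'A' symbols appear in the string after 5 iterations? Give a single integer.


Step 0: XZ  (0 'A')
Step 1: AZZ  (1 'A')
Step 2: AZZ  (1 'A')
Step 3: AZZ  (1 'A')
Step 4: AZZ  (1 'A')
Step 5: AZZ  (1 'A')

Answer: 1


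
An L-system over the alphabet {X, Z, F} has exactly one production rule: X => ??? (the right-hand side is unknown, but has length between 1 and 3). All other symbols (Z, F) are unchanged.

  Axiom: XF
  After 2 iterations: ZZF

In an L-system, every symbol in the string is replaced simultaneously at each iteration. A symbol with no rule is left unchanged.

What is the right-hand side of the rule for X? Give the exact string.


Answer: ZZ

Derivation:
Trying X => ZZ:
  Step 0: XF
  Step 1: ZZF
  Step 2: ZZF
Matches the given result.


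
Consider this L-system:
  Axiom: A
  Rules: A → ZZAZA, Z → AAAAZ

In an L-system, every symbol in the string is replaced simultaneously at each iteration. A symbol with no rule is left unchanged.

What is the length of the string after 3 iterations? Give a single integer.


Answer: 125

Derivation:
Step 0: length = 1
Step 1: length = 5
Step 2: length = 25
Step 3: length = 125


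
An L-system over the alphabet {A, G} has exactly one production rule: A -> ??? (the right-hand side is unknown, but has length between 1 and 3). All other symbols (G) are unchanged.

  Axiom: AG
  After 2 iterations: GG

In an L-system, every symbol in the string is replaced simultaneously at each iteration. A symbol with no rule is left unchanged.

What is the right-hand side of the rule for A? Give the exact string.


Answer: G

Derivation:
Trying A -> G:
  Step 0: AG
  Step 1: GG
  Step 2: GG
Matches the given result.


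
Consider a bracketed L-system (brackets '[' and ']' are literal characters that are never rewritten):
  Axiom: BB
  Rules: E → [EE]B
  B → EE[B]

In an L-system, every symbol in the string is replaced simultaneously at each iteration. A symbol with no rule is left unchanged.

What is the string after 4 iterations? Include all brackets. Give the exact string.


Answer: [[[EE]B[EE]B]EE[B][[EE]B[EE]B]EE[B]][EE]B[EE]B[EE[B]][[[EE]B[EE]B]EE[B][[EE]B[EE]B]EE[B]][EE]B[EE]B[EE[B]][[[EE]B[EE]B]EE[B][[EE]B[EE]B]EE[B][[EE]B[EE]B[EE[B]]]][[[EE]B[EE]B]EE[B][[EE]B[EE]B]EE[B]][EE]B[EE]B[EE[B]][[[EE]B[EE]B]EE[B][[EE]B[EE]B]EE[B]][EE]B[EE]B[EE[B]][[[EE]B[EE]B]EE[B][[EE]B[EE]B]EE[B][[EE]B[EE]B[EE[B]]]]

Derivation:
Step 0: BB
Step 1: EE[B]EE[B]
Step 2: [EE]B[EE]B[EE[B]][EE]B[EE]B[EE[B]]
Step 3: [[EE]B[EE]B]EE[B][[EE]B[EE]B]EE[B][[EE]B[EE]B[EE[B]]][[EE]B[EE]B]EE[B][[EE]B[EE]B]EE[B][[EE]B[EE]B[EE[B]]]
Step 4: [[[EE]B[EE]B]EE[B][[EE]B[EE]B]EE[B]][EE]B[EE]B[EE[B]][[[EE]B[EE]B]EE[B][[EE]B[EE]B]EE[B]][EE]B[EE]B[EE[B]][[[EE]B[EE]B]EE[B][[EE]B[EE]B]EE[B][[EE]B[EE]B[EE[B]]]][[[EE]B[EE]B]EE[B][[EE]B[EE]B]EE[B]][EE]B[EE]B[EE[B]][[[EE]B[EE]B]EE[B][[EE]B[EE]B]EE[B]][EE]B[EE]B[EE[B]][[[EE]B[EE]B]EE[B][[EE]B[EE]B]EE[B][[EE]B[EE]B[EE[B]]]]


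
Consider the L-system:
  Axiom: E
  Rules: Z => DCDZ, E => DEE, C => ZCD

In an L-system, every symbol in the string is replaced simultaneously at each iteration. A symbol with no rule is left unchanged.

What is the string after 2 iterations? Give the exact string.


Answer: DDEEDEE

Derivation:
Step 0: E
Step 1: DEE
Step 2: DDEEDEE


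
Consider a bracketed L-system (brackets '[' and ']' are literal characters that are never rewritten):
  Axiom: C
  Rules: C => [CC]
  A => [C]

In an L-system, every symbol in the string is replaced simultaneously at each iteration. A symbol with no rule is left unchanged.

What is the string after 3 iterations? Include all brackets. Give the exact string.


Answer: [[[CC][CC]][[CC][CC]]]

Derivation:
Step 0: C
Step 1: [CC]
Step 2: [[CC][CC]]
Step 3: [[[CC][CC]][[CC][CC]]]


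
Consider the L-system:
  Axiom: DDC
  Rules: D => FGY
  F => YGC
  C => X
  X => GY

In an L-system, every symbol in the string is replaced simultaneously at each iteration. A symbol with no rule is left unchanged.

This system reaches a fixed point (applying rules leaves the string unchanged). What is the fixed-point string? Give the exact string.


Step 0: DDC
Step 1: FGYFGYX
Step 2: YGCGYYGCGYGY
Step 3: YGXGYYGXGYGY
Step 4: YGGYGYYGGYGYGY
Step 5: YGGYGYYGGYGYGY  (unchanged — fixed point at step 4)

Answer: YGGYGYYGGYGYGY


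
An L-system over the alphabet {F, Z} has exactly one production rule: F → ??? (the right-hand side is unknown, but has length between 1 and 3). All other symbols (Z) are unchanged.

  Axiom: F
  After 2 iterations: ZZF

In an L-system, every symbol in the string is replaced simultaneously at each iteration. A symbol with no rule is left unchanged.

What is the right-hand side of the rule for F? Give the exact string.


Trying F → ZF:
  Step 0: F
  Step 1: ZF
  Step 2: ZZF
Matches the given result.

Answer: ZF


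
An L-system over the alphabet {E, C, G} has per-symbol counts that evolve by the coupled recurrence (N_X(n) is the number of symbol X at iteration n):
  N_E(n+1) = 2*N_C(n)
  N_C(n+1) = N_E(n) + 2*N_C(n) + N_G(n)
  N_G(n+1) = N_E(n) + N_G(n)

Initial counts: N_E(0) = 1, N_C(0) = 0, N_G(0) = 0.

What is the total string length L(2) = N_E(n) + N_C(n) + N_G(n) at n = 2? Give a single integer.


Answer: 6

Derivation:
Step 0: N_E=1, N_C=0, N_G=0, L=1
Step 1: N_E=0, N_C=1, N_G=1, L=2
Step 2: N_E=2, N_C=3, N_G=1, L=6


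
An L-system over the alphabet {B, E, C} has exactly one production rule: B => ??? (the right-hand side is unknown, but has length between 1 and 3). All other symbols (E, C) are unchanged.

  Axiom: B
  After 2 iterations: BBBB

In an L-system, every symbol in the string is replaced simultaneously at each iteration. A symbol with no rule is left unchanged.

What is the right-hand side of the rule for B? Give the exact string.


Trying B => BB:
  Step 0: B
  Step 1: BB
  Step 2: BBBB
Matches the given result.

Answer: BB


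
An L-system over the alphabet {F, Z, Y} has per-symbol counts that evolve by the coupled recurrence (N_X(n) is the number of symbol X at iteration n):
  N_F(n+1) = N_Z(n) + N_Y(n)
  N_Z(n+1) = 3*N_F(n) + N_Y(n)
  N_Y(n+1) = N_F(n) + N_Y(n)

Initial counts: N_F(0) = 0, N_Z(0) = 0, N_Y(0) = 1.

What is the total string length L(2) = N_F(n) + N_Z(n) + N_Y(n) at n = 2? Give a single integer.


Answer: 8

Derivation:
Step 0: N_F=0, N_Z=0, N_Y=1, L=1
Step 1: N_F=1, N_Z=1, N_Y=1, L=3
Step 2: N_F=2, N_Z=4, N_Y=2, L=8


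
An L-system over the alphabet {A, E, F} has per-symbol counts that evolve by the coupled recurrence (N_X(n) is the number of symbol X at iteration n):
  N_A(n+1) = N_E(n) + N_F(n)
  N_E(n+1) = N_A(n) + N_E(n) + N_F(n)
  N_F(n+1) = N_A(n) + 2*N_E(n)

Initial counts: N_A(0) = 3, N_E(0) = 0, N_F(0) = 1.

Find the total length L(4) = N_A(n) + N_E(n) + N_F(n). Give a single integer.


Answer: 176

Derivation:
Step 0: N_A=3, N_E=0, N_F=1, L=4
Step 1: N_A=1, N_E=4, N_F=3, L=8
Step 2: N_A=7, N_E=8, N_F=9, L=24
Step 3: N_A=17, N_E=24, N_F=23, L=64
Step 4: N_A=47, N_E=64, N_F=65, L=176


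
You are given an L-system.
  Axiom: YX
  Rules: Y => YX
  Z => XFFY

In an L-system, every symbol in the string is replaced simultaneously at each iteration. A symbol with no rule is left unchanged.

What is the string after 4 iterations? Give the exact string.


Answer: YXXXXX

Derivation:
Step 0: YX
Step 1: YXX
Step 2: YXXX
Step 3: YXXXX
Step 4: YXXXXX


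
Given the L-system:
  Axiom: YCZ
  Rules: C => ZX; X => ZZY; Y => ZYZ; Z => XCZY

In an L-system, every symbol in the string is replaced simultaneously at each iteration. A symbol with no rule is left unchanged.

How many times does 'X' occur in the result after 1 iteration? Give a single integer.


Answer: 2

Derivation:
Step 0: YCZ  (0 'X')
Step 1: ZYZZXXCZY  (2 'X')


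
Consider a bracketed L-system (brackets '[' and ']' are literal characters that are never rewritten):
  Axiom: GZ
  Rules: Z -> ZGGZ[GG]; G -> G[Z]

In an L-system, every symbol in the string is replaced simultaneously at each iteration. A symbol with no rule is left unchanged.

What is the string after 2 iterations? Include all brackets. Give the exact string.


Step 0: GZ
Step 1: G[Z]ZGGZ[GG]
Step 2: G[Z][ZGGZ[GG]]ZGGZ[GG]G[Z]G[Z]ZGGZ[GG][G[Z]G[Z]]

Answer: G[Z][ZGGZ[GG]]ZGGZ[GG]G[Z]G[Z]ZGGZ[GG][G[Z]G[Z]]


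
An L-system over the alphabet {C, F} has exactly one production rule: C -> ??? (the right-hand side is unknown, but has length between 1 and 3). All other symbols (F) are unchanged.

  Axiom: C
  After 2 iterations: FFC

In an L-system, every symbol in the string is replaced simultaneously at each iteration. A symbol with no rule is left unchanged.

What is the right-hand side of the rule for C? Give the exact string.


Answer: FC

Derivation:
Trying C -> FC:
  Step 0: C
  Step 1: FC
  Step 2: FFC
Matches the given result.


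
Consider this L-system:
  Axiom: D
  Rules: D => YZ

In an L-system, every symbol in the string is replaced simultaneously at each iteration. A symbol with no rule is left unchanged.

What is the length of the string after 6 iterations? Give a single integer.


Answer: 2

Derivation:
Step 0: length = 1
Step 1: length = 2
Step 2: length = 2
Step 3: length = 2
Step 4: length = 2
Step 5: length = 2
Step 6: length = 2


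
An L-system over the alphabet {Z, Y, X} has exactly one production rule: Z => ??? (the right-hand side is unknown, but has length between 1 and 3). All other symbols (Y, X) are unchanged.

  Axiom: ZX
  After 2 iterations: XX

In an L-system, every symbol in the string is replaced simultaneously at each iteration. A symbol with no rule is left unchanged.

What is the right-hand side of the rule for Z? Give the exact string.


Answer: X

Derivation:
Trying Z => X:
  Step 0: ZX
  Step 1: XX
  Step 2: XX
Matches the given result.


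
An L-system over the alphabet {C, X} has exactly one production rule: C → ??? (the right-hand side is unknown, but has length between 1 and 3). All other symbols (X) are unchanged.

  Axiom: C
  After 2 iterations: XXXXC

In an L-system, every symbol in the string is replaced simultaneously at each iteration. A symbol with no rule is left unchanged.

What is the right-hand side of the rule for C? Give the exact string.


Answer: XXC

Derivation:
Trying C → XXC:
  Step 0: C
  Step 1: XXC
  Step 2: XXXXC
Matches the given result.


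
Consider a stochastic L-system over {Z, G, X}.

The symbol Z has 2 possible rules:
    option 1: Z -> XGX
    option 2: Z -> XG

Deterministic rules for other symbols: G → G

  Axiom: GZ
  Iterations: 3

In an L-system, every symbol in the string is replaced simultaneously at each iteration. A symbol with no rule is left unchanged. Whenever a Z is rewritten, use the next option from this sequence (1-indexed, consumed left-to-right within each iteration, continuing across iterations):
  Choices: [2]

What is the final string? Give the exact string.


Step 0: GZ
Step 1: GXG  (used choices [2])
Step 2: GXG  (used choices [])
Step 3: GXG  (used choices [])

Answer: GXG


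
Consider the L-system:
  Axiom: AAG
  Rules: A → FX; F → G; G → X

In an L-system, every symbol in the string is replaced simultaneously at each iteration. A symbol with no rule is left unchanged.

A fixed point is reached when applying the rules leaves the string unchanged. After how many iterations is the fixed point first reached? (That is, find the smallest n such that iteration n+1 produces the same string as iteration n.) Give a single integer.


Answer: 3

Derivation:
Step 0: AAG
Step 1: FXFXX
Step 2: GXGXX
Step 3: XXXXX
Step 4: XXXXX  (unchanged — fixed point at step 3)


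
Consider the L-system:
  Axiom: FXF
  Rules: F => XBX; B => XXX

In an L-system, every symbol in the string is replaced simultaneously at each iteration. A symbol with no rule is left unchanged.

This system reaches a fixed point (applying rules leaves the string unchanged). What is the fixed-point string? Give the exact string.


Answer: XXXXXXXXXXX

Derivation:
Step 0: FXF
Step 1: XBXXXBX
Step 2: XXXXXXXXXXX
Step 3: XXXXXXXXXXX  (unchanged — fixed point at step 2)


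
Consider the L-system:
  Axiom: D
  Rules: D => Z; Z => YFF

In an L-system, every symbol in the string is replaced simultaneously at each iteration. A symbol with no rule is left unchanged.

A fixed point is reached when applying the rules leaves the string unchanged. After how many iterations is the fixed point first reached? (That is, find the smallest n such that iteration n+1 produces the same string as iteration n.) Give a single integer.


Answer: 2

Derivation:
Step 0: D
Step 1: Z
Step 2: YFF
Step 3: YFF  (unchanged — fixed point at step 2)


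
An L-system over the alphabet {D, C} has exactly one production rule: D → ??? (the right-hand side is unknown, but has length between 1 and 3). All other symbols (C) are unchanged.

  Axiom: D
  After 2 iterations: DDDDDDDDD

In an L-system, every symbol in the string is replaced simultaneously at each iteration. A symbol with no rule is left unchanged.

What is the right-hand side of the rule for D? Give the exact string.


Answer: DDD

Derivation:
Trying D → DDD:
  Step 0: D
  Step 1: DDD
  Step 2: DDDDDDDDD
Matches the given result.


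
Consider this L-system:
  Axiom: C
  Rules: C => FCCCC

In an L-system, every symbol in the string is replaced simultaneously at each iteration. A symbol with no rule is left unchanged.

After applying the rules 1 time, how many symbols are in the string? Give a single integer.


Step 0: length = 1
Step 1: length = 5

Answer: 5


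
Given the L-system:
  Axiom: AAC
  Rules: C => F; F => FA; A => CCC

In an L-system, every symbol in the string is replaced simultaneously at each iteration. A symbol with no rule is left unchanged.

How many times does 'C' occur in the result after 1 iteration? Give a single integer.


Answer: 6

Derivation:
Step 0: AAC  (1 'C')
Step 1: CCCCCCF  (6 'C')


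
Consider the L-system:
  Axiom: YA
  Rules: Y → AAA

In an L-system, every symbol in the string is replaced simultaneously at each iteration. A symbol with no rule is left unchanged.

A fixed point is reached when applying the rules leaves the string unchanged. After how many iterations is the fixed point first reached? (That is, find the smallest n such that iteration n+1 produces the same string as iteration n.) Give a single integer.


Answer: 1

Derivation:
Step 0: YA
Step 1: AAAA
Step 2: AAAA  (unchanged — fixed point at step 1)


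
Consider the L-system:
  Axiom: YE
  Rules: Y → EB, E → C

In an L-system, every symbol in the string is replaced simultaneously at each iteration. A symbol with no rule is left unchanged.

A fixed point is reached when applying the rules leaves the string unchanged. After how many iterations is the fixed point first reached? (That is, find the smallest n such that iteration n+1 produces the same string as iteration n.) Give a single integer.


Answer: 2

Derivation:
Step 0: YE
Step 1: EBC
Step 2: CBC
Step 3: CBC  (unchanged — fixed point at step 2)


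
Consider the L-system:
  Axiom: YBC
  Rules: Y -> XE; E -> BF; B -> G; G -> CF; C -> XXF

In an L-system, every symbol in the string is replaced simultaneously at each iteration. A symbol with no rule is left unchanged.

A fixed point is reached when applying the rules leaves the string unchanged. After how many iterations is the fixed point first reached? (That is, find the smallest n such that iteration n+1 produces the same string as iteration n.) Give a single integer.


Step 0: YBC
Step 1: XEGXXF
Step 2: XBFCFXXF
Step 3: XGFXXFFXXF
Step 4: XCFFXXFFXXF
Step 5: XXXFFFXXFFXXF
Step 6: XXXFFFXXFFXXF  (unchanged — fixed point at step 5)

Answer: 5


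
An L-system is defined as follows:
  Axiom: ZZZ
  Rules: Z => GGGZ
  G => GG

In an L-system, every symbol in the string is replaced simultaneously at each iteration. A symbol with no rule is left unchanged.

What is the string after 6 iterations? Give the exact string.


Step 0: ZZZ
Step 1: GGGZGGGZGGGZ
Step 2: GGGGGGGGGZGGGGGGGGGZGGGGGGGGGZ
Step 3: GGGGGGGGGGGGGGGGGGGGGZGGGGGGGGGGGGGGGGGGGGGZGGGGGGGGGGGGGGGGGGGGGZ
Step 4: GGGGGGGGGGGGGGGGGGGGGGGGGGGGGGGGGGGGGGGGGGGGGZGGGGGGGGGGGGGGGGGGGGGGGGGGGGGGGGGGGGGGGGGGGGGZGGGGGGGGGGGGGGGGGGGGGGGGGGGGGGGGGGGGGGGGGGGGGZ
Step 5: GGGGGGGGGGGGGGGGGGGGGGGGGGGGGGGGGGGGGGGGGGGGGGGGGGGGGGGGGGGGGGGGGGGGGGGGGGGGGGGGGGGGGGGGGGGGGZGGGGGGGGGGGGGGGGGGGGGGGGGGGGGGGGGGGGGGGGGGGGGGGGGGGGGGGGGGGGGGGGGGGGGGGGGGGGGGGGGGGGGGGGGGGGGZGGGGGGGGGGGGGGGGGGGGGGGGGGGGGGGGGGGGGGGGGGGGGGGGGGGGGGGGGGGGGGGGGGGGGGGGGGGGGGGGGGGGGGGGGGGGGZ
Step 6: GGGGGGGGGGGGGGGGGGGGGGGGGGGGGGGGGGGGGGGGGGGGGGGGGGGGGGGGGGGGGGGGGGGGGGGGGGGGGGGGGGGGGGGGGGGGGGGGGGGGGGGGGGGGGGGGGGGGGGGGGGGGGGGGGGGGGGGGGGGGGGGGGGGGGGGGGGGGGGGGGGGGGGGGGGGGGGGGGGGGGGGGGGGGGZGGGGGGGGGGGGGGGGGGGGGGGGGGGGGGGGGGGGGGGGGGGGGGGGGGGGGGGGGGGGGGGGGGGGGGGGGGGGGGGGGGGGGGGGGGGGGGGGGGGGGGGGGGGGGGGGGGGGGGGGGGGGGGGGGGGGGGGGGGGGGGGGGGGGGGGGGGGGGGGGGGGGGGGGGGGGGGGGGGGGGGGGGGGGGZGGGGGGGGGGGGGGGGGGGGGGGGGGGGGGGGGGGGGGGGGGGGGGGGGGGGGGGGGGGGGGGGGGGGGGGGGGGGGGGGGGGGGGGGGGGGGGGGGGGGGGGGGGGGGGGGGGGGGGGGGGGGGGGGGGGGGGGGGGGGGGGGGGGGGGGGGGGGGGGGGGGGGGGGGGGGGGGGGGGGGGGGGGGGGZ

Answer: GGGGGGGGGGGGGGGGGGGGGGGGGGGGGGGGGGGGGGGGGGGGGGGGGGGGGGGGGGGGGGGGGGGGGGGGGGGGGGGGGGGGGGGGGGGGGGGGGGGGGGGGGGGGGGGGGGGGGGGGGGGGGGGGGGGGGGGGGGGGGGGGGGGGGGGGGGGGGGGGGGGGGGGGGGGGGGGGGGGGGGGGGGGGGZGGGGGGGGGGGGGGGGGGGGGGGGGGGGGGGGGGGGGGGGGGGGGGGGGGGGGGGGGGGGGGGGGGGGGGGGGGGGGGGGGGGGGGGGGGGGGGGGGGGGGGGGGGGGGGGGGGGGGGGGGGGGGGGGGGGGGGGGGGGGGGGGGGGGGGGGGGGGGGGGGGGGGGGGGGGGGGGGGGGGGGGGGGGGGZGGGGGGGGGGGGGGGGGGGGGGGGGGGGGGGGGGGGGGGGGGGGGGGGGGGGGGGGGGGGGGGGGGGGGGGGGGGGGGGGGGGGGGGGGGGGGGGGGGGGGGGGGGGGGGGGGGGGGGGGGGGGGGGGGGGGGGGGGGGGGGGGGGGGGGGGGGGGGGGGGGGGGGGGGGGGGGGGGGGGGGGGGGGGGZ


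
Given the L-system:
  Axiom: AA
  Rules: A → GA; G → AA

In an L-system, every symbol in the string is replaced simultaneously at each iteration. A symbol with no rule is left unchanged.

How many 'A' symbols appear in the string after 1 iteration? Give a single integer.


Answer: 2

Derivation:
Step 0: AA  (2 'A')
Step 1: GAGA  (2 'A')


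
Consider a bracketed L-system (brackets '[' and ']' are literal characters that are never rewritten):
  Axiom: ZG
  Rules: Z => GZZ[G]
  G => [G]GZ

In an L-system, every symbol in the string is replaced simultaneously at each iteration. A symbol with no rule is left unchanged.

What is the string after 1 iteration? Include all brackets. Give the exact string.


Answer: GZZ[G][G]GZ

Derivation:
Step 0: ZG
Step 1: GZZ[G][G]GZ


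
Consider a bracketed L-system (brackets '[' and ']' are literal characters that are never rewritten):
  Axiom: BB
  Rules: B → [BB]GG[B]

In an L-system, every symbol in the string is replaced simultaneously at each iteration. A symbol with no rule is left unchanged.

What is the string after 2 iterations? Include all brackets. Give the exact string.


Step 0: BB
Step 1: [BB]GG[B][BB]GG[B]
Step 2: [[BB]GG[B][BB]GG[B]]GG[[BB]GG[B]][[BB]GG[B][BB]GG[B]]GG[[BB]GG[B]]

Answer: [[BB]GG[B][BB]GG[B]]GG[[BB]GG[B]][[BB]GG[B][BB]GG[B]]GG[[BB]GG[B]]


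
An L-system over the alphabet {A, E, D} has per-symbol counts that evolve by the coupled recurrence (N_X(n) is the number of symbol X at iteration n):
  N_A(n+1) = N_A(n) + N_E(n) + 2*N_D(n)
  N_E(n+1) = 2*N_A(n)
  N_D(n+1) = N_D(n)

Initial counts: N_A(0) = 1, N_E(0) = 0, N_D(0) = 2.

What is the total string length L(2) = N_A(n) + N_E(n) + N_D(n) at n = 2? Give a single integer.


Step 0: N_A=1, N_E=0, N_D=2, L=3
Step 1: N_A=5, N_E=2, N_D=2, L=9
Step 2: N_A=11, N_E=10, N_D=2, L=23

Answer: 23
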